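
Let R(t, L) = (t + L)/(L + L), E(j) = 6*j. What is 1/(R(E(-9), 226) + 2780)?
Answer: 113/314183 ≈ 0.00035966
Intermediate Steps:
R(t, L) = (L + t)/(2*L) (R(t, L) = (L + t)/((2*L)) = (L + t)*(1/(2*L)) = (L + t)/(2*L))
1/(R(E(-9), 226) + 2780) = 1/((½)*(226 + 6*(-9))/226 + 2780) = 1/((½)*(1/226)*(226 - 54) + 2780) = 1/((½)*(1/226)*172 + 2780) = 1/(43/113 + 2780) = 1/(314183/113) = 113/314183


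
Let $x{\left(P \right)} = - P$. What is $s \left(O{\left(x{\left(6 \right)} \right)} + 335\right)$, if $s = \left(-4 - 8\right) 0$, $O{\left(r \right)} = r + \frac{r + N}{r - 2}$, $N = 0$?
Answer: $0$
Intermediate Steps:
$O{\left(r \right)} = r + \frac{r}{-2 + r}$ ($O{\left(r \right)} = r + \frac{r + 0}{r - 2} = r + \frac{r}{-2 + r}$)
$s = 0$ ($s = \left(-12\right) 0 = 0$)
$s \left(O{\left(x{\left(6 \right)} \right)} + 335\right) = 0 \left(\frac{\left(-1\right) 6 \left(-1 - 6\right)}{-2 - 6} + 335\right) = 0 \left(- \frac{6 \left(-1 - 6\right)}{-2 - 6} + 335\right) = 0 \left(\left(-6\right) \frac{1}{-8} \left(-7\right) + 335\right) = 0 \left(\left(-6\right) \left(- \frac{1}{8}\right) \left(-7\right) + 335\right) = 0 \left(- \frac{21}{4} + 335\right) = 0 \cdot \frac{1319}{4} = 0$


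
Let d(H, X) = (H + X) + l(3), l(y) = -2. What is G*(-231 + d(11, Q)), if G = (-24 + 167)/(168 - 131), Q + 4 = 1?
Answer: -32175/37 ≈ -869.59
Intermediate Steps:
Q = -3 (Q = -4 + 1 = -3)
d(H, X) = -2 + H + X (d(H, X) = (H + X) - 2 = -2 + H + X)
G = 143/37 ≈ 3.8649
G*(-231 + d(11, Q)) = 143*(-231 + (-2 + 11 - 3))/37 = 143*(-231 + 6)/37 = (143/37)*(-225) = -32175/37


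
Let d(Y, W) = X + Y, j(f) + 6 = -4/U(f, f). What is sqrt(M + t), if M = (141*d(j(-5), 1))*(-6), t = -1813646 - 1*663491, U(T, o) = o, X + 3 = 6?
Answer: I*sqrt(61881895)/5 ≈ 1573.3*I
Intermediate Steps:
X = 3 (X = -3 + 6 = 3)
t = -2477137 (t = -1813646 - 663491 = -2477137)
j(f) = -6 - 4/f
d(Y, W) = 3 + Y
M = 9306/5 (M = (141*(3 + (-6 - 4/(-5))))*(-6) = (141*(3 + (-6 - 4*(-1/5))))*(-6) = (141*(3 + (-6 + 4/5)))*(-6) = (141*(3 - 26/5))*(-6) = (141*(-11/5))*(-6) = -1551/5*(-6) = 9306/5 ≈ 1861.2)
sqrt(M + t) = sqrt(9306/5 - 2477137) = sqrt(-12376379/5) = I*sqrt(61881895)/5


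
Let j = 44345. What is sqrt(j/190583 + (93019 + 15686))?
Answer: 4*sqrt(246773650296055)/190583 ≈ 329.70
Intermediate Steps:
sqrt(j/190583 + (93019 + 15686)) = sqrt(44345/190583 + (93019 + 15686)) = sqrt(44345*(1/190583) + 108705) = sqrt(44345/190583 + 108705) = sqrt(20717369360/190583) = 4*sqrt(246773650296055)/190583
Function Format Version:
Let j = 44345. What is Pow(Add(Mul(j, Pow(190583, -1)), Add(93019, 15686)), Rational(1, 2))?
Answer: Mul(Rational(4, 190583), Pow(246773650296055, Rational(1, 2))) ≈ 329.70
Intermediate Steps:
Pow(Add(Mul(j, Pow(190583, -1)), Add(93019, 15686)), Rational(1, 2)) = Pow(Add(Mul(44345, Pow(190583, -1)), Add(93019, 15686)), Rational(1, 2)) = Pow(Add(Mul(44345, Rational(1, 190583)), 108705), Rational(1, 2)) = Pow(Add(Rational(44345, 190583), 108705), Rational(1, 2)) = Pow(Rational(20717369360, 190583), Rational(1, 2)) = Mul(Rational(4, 190583), Pow(246773650296055, Rational(1, 2)))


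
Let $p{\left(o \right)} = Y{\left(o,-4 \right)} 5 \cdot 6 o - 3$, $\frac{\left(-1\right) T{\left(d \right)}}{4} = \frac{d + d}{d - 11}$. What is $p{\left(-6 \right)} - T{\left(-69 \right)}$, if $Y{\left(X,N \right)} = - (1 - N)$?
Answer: $\frac{9039}{10} \approx 903.9$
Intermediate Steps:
$T{\left(d \right)} = - \frac{8 d}{-11 + d}$ ($T{\left(d \right)} = - 4 \frac{d + d}{d - 11} = - 4 \frac{2 d}{-11 + d} = - \frac{8 d}{-11 + d}$)
$Y{\left(X,N \right)} = -1 + N$
$p{\left(o \right)} = -3 - 150 o$ ($p{\left(o \right)} = \left(-1 - 4\right) 5 \cdot 6 o - 3 = - 5 \cdot 30 o - 3 = - 150 o - 3 = -3 - 150 o$)
$p{\left(-6 \right)} - T{\left(-69 \right)} = \left(-3 - -900\right) - \left(-8\right) \left(-69\right) \frac{1}{-11 - 69} = \left(-3 + 900\right) - \left(-8\right) \left(-69\right) \frac{1}{-80} = 897 - \left(-8\right) \left(-69\right) \left(- \frac{1}{80}\right) = 897 - - \frac{69}{10} = 897 + \frac{69}{10} = \frac{9039}{10}$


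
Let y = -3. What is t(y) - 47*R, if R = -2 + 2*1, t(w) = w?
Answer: -3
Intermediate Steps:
R = 0 (R = -2 + 2 = 0)
t(y) - 47*R = -3 - 47*0 = -3 + 0 = -3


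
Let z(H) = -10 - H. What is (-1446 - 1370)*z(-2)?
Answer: 22528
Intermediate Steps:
(-1446 - 1370)*z(-2) = (-1446 - 1370)*(-10 - 1*(-2)) = -2816*(-10 + 2) = -2816*(-8) = 22528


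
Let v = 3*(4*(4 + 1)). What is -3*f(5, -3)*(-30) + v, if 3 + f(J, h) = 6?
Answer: 330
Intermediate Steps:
f(J, h) = 3 (f(J, h) = -3 + 6 = 3)
v = 60 (v = 3*(4*5) = 3*20 = 60)
-3*f(5, -3)*(-30) + v = -3*3*(-30) + 60 = -9*(-30) + 60 = 270 + 60 = 330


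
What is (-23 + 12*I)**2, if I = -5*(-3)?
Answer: 24649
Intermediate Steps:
I = 15
(-23 + 12*I)**2 = (-23 + 12*15)**2 = (-23 + 180)**2 = 157**2 = 24649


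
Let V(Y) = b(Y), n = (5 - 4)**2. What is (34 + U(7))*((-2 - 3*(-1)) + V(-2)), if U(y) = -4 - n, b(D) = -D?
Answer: 87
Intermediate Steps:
n = 1 (n = 1**2 = 1)
V(Y) = -Y
U(y) = -5 (U(y) = -4 - 1*1 = -4 - 1 = -5)
(34 + U(7))*((-2 - 3*(-1)) + V(-2)) = (34 - 5)*((-2 - 3*(-1)) - 1*(-2)) = 29*((-2 + 3) + 2) = 29*(1 + 2) = 29*3 = 87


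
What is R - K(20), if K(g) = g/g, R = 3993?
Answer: 3992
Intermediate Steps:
K(g) = 1
R - K(20) = 3993 - 1*1 = 3993 - 1 = 3992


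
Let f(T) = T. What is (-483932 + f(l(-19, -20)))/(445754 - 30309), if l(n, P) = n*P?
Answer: -483552/415445 ≈ -1.1639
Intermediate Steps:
l(n, P) = P*n
(-483932 + f(l(-19, -20)))/(445754 - 30309) = (-483932 - 20*(-19))/(445754 - 30309) = (-483932 + 380)/415445 = -483552*1/415445 = -483552/415445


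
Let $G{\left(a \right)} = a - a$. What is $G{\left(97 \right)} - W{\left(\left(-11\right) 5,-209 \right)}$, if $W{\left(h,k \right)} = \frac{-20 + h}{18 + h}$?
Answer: $- \frac{75}{37} \approx -2.027$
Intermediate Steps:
$G{\left(a \right)} = 0$
$W{\left(h,k \right)} = \frac{-20 + h}{18 + h}$
$G{\left(97 \right)} - W{\left(\left(-11\right) 5,-209 \right)} = 0 - \frac{-20 - 55}{18 - 55} = 0 - \frac{1}{-37} \left(-75\right) = 0 - \left(- \frac{1}{37}\right) \left(-75\right) = 0 - \frac{75}{37} = - \frac{75}{37}$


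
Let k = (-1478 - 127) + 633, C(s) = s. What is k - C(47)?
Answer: -1019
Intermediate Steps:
k = -972 (k = -1605 + 633 = -972)
k - C(47) = -972 - 1*47 = -972 - 47 = -1019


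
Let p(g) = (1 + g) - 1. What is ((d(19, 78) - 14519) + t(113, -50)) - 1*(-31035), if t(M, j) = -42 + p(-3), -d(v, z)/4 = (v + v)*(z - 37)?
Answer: 10239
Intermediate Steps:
p(g) = g
d(v, z) = -8*v*(-37 + z) (d(v, z) = -4*(v + v)*(z - 37) = -4*2*v*(-37 + z) = -8*v*(-37 + z))
t(M, j) = -45 (t(M, j) = -42 - 3 = -45)
((d(19, 78) - 14519) + t(113, -50)) - 1*(-31035) = ((8*19*(37 - 1*78) - 14519) - 45) - 1*(-31035) = ((8*19*(37 - 78) - 14519) - 45) + 31035 = ((8*19*(-41) - 14519) - 45) + 31035 = ((-6232 - 14519) - 45) + 31035 = (-20751 - 45) + 31035 = -20796 + 31035 = 10239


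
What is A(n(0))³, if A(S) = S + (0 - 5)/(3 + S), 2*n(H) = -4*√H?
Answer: -125/27 ≈ -4.6296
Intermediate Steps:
n(H) = -2*√H (n(H) = (-4*√H)/2 = -2*√H)
A(S) = S - 5/(3 + S)
A(n(0))³ = ((-5 + (-2*√0)² + 3*(-2*√0))/(3 - 2*√0))³ = ((-5 + (-2*0)² + 3*(-2*0))/(3 - 2*0))³ = ((-5 + 0² + 3*0)/(3 + 0))³ = ((-5 + 0 + 0)/3)³ = ((⅓)*(-5))³ = (-5/3)³ = -125/27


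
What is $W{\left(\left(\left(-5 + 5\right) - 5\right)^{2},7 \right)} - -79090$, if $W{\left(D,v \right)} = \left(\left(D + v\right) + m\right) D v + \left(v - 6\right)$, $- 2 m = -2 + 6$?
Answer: $84341$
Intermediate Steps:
$m = -2$ ($m = - \frac{-2 + 6}{2} = \left(- \frac{1}{2}\right) 4 = -2$)
$W{\left(D,v \right)} = -6 + v + D v \left(-2 + D + v\right)$ ($W{\left(D,v \right)} = \left(\left(D + v\right) - 2\right) D v + \left(v - 6\right) = \left(-2 + D + v\right) D v + \left(-6 + v\right) = D \left(-2 + D + v\right) v + \left(-6 + v\right) = D v \left(-2 + D + v\right) + \left(-6 + v\right) = -6 + v + D v \left(-2 + D + v\right)$)
$W{\left(\left(\left(-5 + 5\right) - 5\right)^{2},7 \right)} - -79090 = \left(-6 + 7 + \left(\left(-5 + 5\right) - 5\right)^{2} \cdot 7^{2} + 7 \left(\left(\left(-5 + 5\right) - 5\right)^{2}\right)^{2} - 2 \left(\left(-5 + 5\right) - 5\right)^{2} \cdot 7\right) - -79090 = \left(-6 + 7 + \left(0 - 5\right)^{2} \cdot 49 + 7 \left(\left(0 - 5\right)^{2}\right)^{2} - 2 \left(0 - 5\right)^{2} \cdot 7\right) + 79090 = \left(-6 + 7 + \left(-5\right)^{2} \cdot 49 + 7 \left(\left(-5\right)^{2}\right)^{2} - 2 \left(-5\right)^{2} \cdot 7\right) + 79090 = \left(-6 + 7 + 25 \cdot 49 + 7 \cdot 25^{2} - 50 \cdot 7\right) + 79090 = \left(-6 + 7 + 1225 + 7 \cdot 625 - 350\right) + 79090 = \left(-6 + 7 + 1225 + 4375 - 350\right) + 79090 = 5251 + 79090 = 84341$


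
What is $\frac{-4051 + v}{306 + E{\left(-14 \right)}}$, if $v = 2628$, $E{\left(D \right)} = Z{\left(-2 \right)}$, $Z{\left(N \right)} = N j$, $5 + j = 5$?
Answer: $- \frac{1423}{306} \approx -4.6503$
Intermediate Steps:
$j = 0$ ($j = -5 + 5 = 0$)
$Z{\left(N \right)} = 0$ ($Z{\left(N \right)} = N 0 = 0$)
$E{\left(D \right)} = 0$
$\frac{-4051 + v}{306 + E{\left(-14 \right)}} = \frac{-4051 + 2628}{306 + 0} = - \frac{1423}{306}$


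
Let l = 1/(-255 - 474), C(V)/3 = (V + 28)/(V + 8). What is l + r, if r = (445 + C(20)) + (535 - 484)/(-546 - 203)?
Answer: 35107075/78003 ≈ 450.07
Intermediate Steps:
C(V) = 3*(28 + V)/(8 + V) (C(V) = 3*((V + 28)/(V + 8)) = 3*((28 + V)/(8 + V)) = 3*(28 + V)/(8 + V))
l = -1/729 (l = 1/(-729) = -1/729 ≈ -0.0013717)
r = 48158/107 (r = (445 + 3*(28 + 20)/(8 + 20)) + (535 - 484)/(-546 - 203) = (445 + 3*48/28) + 51/(-749) = (445 + 3*(1/28)*48) + 51*(-1/749) = (445 + 36/7) - 51/749 = 3151/7 - 51/749 = 48158/107 ≈ 450.07)
l + r = -1/729 + 48158/107 = 35107075/78003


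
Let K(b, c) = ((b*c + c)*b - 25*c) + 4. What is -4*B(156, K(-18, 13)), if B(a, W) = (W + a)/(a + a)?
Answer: -1271/26 ≈ -48.885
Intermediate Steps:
K(b, c) = 4 - 25*c + b*(c + b*c) (K(b, c) = ((c + b*c)*b - 25*c) + 4 = (b*(c + b*c) - 25*c) + 4 = (-25*c + b*(c + b*c)) + 4 = 4 - 25*c + b*(c + b*c))
B(a, W) = (W + a)/(2*a) (B(a, W) = (W + a)/((2*a)) = (W + a)*(1/(2*a)) = (W + a)/(2*a))
-4*B(156, K(-18, 13)) = -2*((4 - 25*13 - 18*13 + 13*(-18)**2) + 156)/156 = -2*((4 - 325 - 234 + 13*324) + 156)/156 = -2*((4 - 325 - 234 + 4212) + 156)/156 = -2*(3657 + 156)/156 = -2*3813/156 = -4*1271/104 = -1271/26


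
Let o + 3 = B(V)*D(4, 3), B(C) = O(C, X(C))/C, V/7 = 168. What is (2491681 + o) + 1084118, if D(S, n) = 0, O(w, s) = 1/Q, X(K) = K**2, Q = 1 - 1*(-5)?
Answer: 3575796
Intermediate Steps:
Q = 6 (Q = 1 + 5 = 6)
V = 1176 (V = 7*168 = 1176)
O(w, s) = 1/6
B(C) = 1/(6*C)
o = -3 (o = -3 + ((1/6)/1176)*0 = -3 + ((1/6)*(1/1176))*0 = -3 + (1/7056)*0 = -3 + 0 = -3)
(2491681 + o) + 1084118 = (2491681 - 3) + 1084118 = 2491678 + 1084118 = 3575796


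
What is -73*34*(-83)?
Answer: 206006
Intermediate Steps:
-73*34*(-83) = -2482*(-83) = 206006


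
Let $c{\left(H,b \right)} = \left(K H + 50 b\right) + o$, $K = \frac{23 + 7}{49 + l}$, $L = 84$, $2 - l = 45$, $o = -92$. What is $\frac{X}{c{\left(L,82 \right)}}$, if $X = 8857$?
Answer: $\frac{8857}{4428} \approx 2.0002$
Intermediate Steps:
$l = -43$ ($l = 2 - 45 = -43$)
$K = 5$ ($K = \frac{23 + 7}{49 - 43} = \frac{30}{6} = 30 \cdot \frac{1}{6} = 5$)
$c{\left(H,b \right)} = -92 + 5 H + 50 b$ ($c{\left(H,b \right)} = \left(5 H + 50 b\right) - 92 = -92 + 5 H + 50 b$)
$\frac{X}{c{\left(L,82 \right)}} = \frac{8857}{-92 + 5 \cdot 84 + 50 \cdot 82} = \frac{8857}{-92 + 420 + 4100} = \frac{8857}{4428}$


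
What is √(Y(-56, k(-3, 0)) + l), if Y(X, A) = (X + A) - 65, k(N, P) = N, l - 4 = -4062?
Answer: I*√4182 ≈ 64.668*I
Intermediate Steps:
l = -4058 (l = 4 - 4062 = -4058)
Y(X, A) = -65 + A + X (Y(X, A) = (A + X) - 65 = -65 + A + X)
√(Y(-56, k(-3, 0)) + l) = √((-65 - 3 - 56) - 4058) = √(-124 - 4058) = √(-4182) = I*√4182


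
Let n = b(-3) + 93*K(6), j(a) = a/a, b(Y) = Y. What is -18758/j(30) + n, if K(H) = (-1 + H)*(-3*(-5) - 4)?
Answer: -13646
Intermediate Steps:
j(a) = 1
K(H) = -11 + 11*H (K(H) = (-1 + H)*(15 - 4) = (-1 + H)*11 = -11 + 11*H)
n = 5112 (n = -3 + 93*(-11 + 11*6) = -3 + 93*(-11 + 66) = -3 + 93*55 = -3 + 5115 = 5112)
-18758/j(30) + n = -18758/1 + 5112 = -18758*1 + 5112 = -18758 + 5112 = -13646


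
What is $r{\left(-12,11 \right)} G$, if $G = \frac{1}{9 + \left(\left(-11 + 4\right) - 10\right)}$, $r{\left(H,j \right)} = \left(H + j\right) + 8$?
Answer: $- \frac{7}{8} \approx -0.875$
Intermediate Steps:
$r{\left(H,j \right)} = 8 + H + j$
$G = - \frac{1}{8}$ ($G = \frac{1}{9 - 17} = \frac{1}{-8} = - \frac{1}{8} \approx -0.125$)
$r{\left(-12,11 \right)} G = \left(8 - 12 + 11\right) \left(- \frac{1}{8}\right) = 7 \left(- \frac{1}{8}\right) = - \frac{7}{8}$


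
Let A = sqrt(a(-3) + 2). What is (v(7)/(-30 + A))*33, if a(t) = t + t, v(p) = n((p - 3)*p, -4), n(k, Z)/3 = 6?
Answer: -4455/226 - 297*I/226 ≈ -19.712 - 1.3142*I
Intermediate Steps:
n(k, Z) = 18 (n(k, Z) = 3*6 = 18)
v(p) = 18
a(t) = 2*t
A = 2*I (A = sqrt(2*(-3) + 2) = sqrt(-6 + 2) = sqrt(-4) = 2*I ≈ 2.0*I)
(v(7)/(-30 + A))*33 = (18/(-30 + 2*I))*33 = (18*((-30 - 2*I)/904))*33 = (9*(-30 - 2*I)/452)*33 = 297*(-30 - 2*I)/452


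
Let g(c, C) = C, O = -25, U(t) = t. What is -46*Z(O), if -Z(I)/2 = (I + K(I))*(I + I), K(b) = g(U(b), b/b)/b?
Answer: 115184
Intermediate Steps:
K(b) = 1/b (K(b) = (b/b)/b = 1/b)
Z(I) = -4*I*(I + 1/I) (Z(I) = -2*(I + 1/I)*(I + I) = -2*(I + 1/I)*2*I = -4*I*(I + 1/I))
-46*Z(O) = -46*(-4 - 4*(-25)²) = -46*(-4 - 4*625) = -46*(-4 - 2500) = -46*(-2504) = 115184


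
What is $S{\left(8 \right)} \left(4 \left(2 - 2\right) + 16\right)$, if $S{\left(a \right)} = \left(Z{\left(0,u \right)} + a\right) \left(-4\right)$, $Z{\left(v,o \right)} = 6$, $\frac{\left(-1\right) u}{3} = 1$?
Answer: $-896$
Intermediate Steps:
$u = -3$ ($u = \left(-3\right) 1 = -3$)
$S{\left(a \right)} = -24 - 4 a$ ($S{\left(a \right)} = \left(6 + a\right) \left(-4\right) = -24 - 4 a$)
$S{\left(8 \right)} \left(4 \left(2 - 2\right) + 16\right) = \left(-24 - 32\right) \left(4 \left(2 - 2\right) + 16\right) = \left(-24 - 32\right) \left(4 \cdot 0 + 16\right) = - 56 \left(0 + 16\right) = \left(-56\right) 16 = -896$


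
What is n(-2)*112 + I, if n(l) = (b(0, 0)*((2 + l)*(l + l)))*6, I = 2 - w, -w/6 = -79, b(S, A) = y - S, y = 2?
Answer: -472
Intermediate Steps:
b(S, A) = 2 - S
w = 474 (w = -6*(-79) = 474)
I = -472 (I = 2 - 1*474 = 2 - 474 = -472)
n(l) = 24*l*(2 + l) (n(l) = ((2 - 1*0)*((2 + l)*(l + l)))*6 = ((2 + 0)*((2 + l)*(2*l)))*6 = (2*(2*l*(2 + l)))*6 = (4*l*(2 + l))*6 = 24*l*(2 + l))
n(-2)*112 + I = (24*(-2)*(2 - 2))*112 - 472 = (24*(-2)*0)*112 - 472 = 0*112 - 472 = 0 - 472 = -472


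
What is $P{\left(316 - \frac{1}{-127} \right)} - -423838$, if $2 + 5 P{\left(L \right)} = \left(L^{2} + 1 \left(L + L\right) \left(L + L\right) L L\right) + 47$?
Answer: $\frac{2075490010093083680}{260144641} \approx 7.9782 \cdot 10^{9}$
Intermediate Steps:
$P{\left(L \right)} = 9 + \frac{L^{2}}{5} + \frac{4 L^{4}}{5}$ ($P{\left(L \right)} = - \frac{2}{5} + \frac{\left(L^{2} + 1 \left(L + L\right) \left(L + L\right) L L\right) + 47}{5} = - \frac{2}{5} + \frac{\left(L^{2} + 1 \cdot 2 L 2 L L L\right) + 47}{5} = - \frac{2}{5} + \frac{\left(L^{2} + 1 \cdot 4 L^{2} L L\right) + 47}{5} = - \frac{2}{5} + \frac{\left(L^{2} + 4 L^{2} L L\right) + 47}{5} = - \frac{2}{5} + \frac{\left(L^{2} + 4 L^{3} L\right) + 47}{5} = - \frac{2}{5} + \frac{\left(L^{2} + 4 L^{4}\right) + 47}{5} = - \frac{2}{5} + \frac{47 + L^{2} + 4 L^{4}}{5} = - \frac{2}{5} + \left(\frac{47}{5} + \frac{L^{2}}{5} + \frac{4 L^{4}}{5}\right) = 9 + \frac{L^{2}}{5} + \frac{4 L^{4}}{5}$)
$P{\left(316 - \frac{1}{-127} \right)} - -423838 = \left(9 + \frac{\left(316 - \frac{1}{-127}\right)^{2}}{5} + \frac{4 \left(316 - \frac{1}{-127}\right)^{4}}{5}\right) - -423838 = \left(9 + \frac{\left(316 - - \frac{1}{127}\right)^{2}}{5} + \frac{4 \left(316 - - \frac{1}{127}\right)^{4}}{5}\right) + 423838 = \left(9 + \frac{\left(316 + \frac{1}{127}\right)^{2}}{5} + \frac{4 \left(316 + \frac{1}{127}\right)^{4}}{5}\right) + 423838 = \left(9 + \frac{\left(\frac{40133}{127}\right)^{2}}{5} + \frac{4 \left(\frac{40133}{127}\right)^{4}}{5}\right) + 423838 = \left(9 + \frac{1}{5} \cdot \frac{1610657689}{16129} + \frac{4}{5} \cdot \frac{2594218191134820721}{260144641}\right) + 423838 = \left(9 + \frac{1610657689}{80645} + \frac{10376872764539282884}{1300723205}\right) + 423838 = \frac{2075379750908731522}{260144641} + 423838 = \frac{2075490010093083680}{260144641}$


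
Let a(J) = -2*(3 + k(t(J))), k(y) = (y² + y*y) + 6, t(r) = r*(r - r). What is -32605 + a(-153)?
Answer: -32623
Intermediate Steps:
t(r) = 0 (t(r) = r*0 = 0)
k(y) = 6 + 2*y² (k(y) = (y² + y²) + 6 = 2*y² + 6 = 6 + 2*y²)
a(J) = -18 (a(J) = -2*(3 + (6 + 2*0²)) = -2*(3 + (6 + 2*0)) = -2*(3 + (6 + 0)) = -2*(3 + 6) = -2*9 = -18)
-32605 + a(-153) = -32605 - 18 = -32623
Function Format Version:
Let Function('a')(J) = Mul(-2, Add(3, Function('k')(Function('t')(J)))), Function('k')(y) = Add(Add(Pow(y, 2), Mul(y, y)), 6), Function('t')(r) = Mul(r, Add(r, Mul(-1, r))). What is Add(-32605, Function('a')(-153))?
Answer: -32623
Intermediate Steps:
Function('t')(r) = 0 (Function('t')(r) = Mul(r, 0) = 0)
Function('k')(y) = Add(6, Mul(2, Pow(y, 2))) (Function('k')(y) = Add(Add(Pow(y, 2), Pow(y, 2)), 6) = Add(Mul(2, Pow(y, 2)), 6) = Add(6, Mul(2, Pow(y, 2))))
Function('a')(J) = -18 (Function('a')(J) = Mul(-2, Add(3, Add(6, Mul(2, Pow(0, 2))))) = Mul(-2, Add(3, Add(6, Mul(2, 0)))) = Mul(-2, Add(3, Add(6, 0))) = Mul(-2, Add(3, 6)) = Mul(-2, 9) = -18)
Add(-32605, Function('a')(-153)) = Add(-32605, -18) = -32623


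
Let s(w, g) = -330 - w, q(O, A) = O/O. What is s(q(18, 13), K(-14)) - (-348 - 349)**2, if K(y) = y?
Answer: -486140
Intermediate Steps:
q(O, A) = 1
s(q(18, 13), K(-14)) - (-348 - 349)**2 = (-330 - 1*1) - (-348 - 349)**2 = (-330 - 1) - 1*(-697)**2 = -331 - 1*485809 = -331 - 485809 = -486140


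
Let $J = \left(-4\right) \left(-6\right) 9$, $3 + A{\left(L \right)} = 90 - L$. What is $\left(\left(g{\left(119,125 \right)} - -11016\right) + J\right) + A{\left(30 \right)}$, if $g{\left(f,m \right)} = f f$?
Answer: $25450$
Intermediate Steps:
$A{\left(L \right)} = 87 - L$ ($A{\left(L \right)} = -3 - \left(-90 + L\right) = 87 - L$)
$g{\left(f,m \right)} = f^{2}$
$J = 216$ ($J = 24 \cdot 9 = 216$)
$\left(\left(g{\left(119,125 \right)} - -11016\right) + J\right) + A{\left(30 \right)} = \left(\left(119^{2} - -11016\right) + 216\right) + \left(87 - 30\right) = \left(\left(14161 + 11016\right) + 216\right) + \left(87 - 30\right) = \left(25177 + 216\right) + 57 = 25393 + 57 = 25450$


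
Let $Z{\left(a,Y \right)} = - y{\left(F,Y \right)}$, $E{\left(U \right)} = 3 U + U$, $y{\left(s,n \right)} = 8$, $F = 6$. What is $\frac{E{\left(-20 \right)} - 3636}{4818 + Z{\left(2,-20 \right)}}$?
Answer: $- \frac{1858}{2405} \approx -0.77256$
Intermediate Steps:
$E{\left(U \right)} = 4 U$
$Z{\left(a,Y \right)} = -8$ ($Z{\left(a,Y \right)} = \left(-1\right) 8 = -8$)
$\frac{E{\left(-20 \right)} - 3636}{4818 + Z{\left(2,-20 \right)}} = \frac{4 \left(-20\right) - 3636}{4818 - 8} = \frac{-80 - 3636}{4810} = \left(-3716\right) \frac{1}{4810} = - \frac{1858}{2405}$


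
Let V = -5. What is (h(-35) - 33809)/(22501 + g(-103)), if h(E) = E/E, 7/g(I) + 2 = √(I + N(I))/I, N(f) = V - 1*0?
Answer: 67616*(-3*√3 + 103*I)/(-4634485*I + 135006*√3) ≈ -1.5027 + 1.1764e-5*I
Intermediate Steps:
N(f) = -5 (N(f) = -5 - 1*0 = -5 + 0 = -5)
g(I) = 7/(-2 + √(-5 + I)/I) (g(I) = 7/(-2 + √(I - 5)/I) = 7/(-2 + √(-5 + I)/I))
h(E) = 1
(h(-35) - 33809)/(22501 + g(-103)) = (1 - 33809)/(22501 - 7*(-103)/(-√(-5 - 103) + 2*(-103))) = -33808/(22501 - 7*(-103)/(-√(-108) - 206)) = -33808/(22501 - 7*(-103)/(-6*I*√3 - 206)) = -33808/(22501 - 7*(-103)/(-206 - 6*I*√3)) = -33808/(22501 + 721/(-206 - 6*I*√3))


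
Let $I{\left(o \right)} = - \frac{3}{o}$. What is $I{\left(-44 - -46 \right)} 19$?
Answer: $- \frac{57}{2} \approx -28.5$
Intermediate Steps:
$I{\left(-44 - -46 \right)} 19 = - \frac{3}{-44 - -46} \cdot 19 = - \frac{3}{-44 + 46} \cdot 19 = - \frac{3}{2} \cdot 19 = \left(-3\right) \frac{1}{2} \cdot 19 = \left(- \frac{3}{2}\right) 19 = - \frac{57}{2}$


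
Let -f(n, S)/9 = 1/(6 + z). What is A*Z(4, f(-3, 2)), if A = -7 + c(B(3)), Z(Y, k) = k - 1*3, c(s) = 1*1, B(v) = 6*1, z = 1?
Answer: 180/7 ≈ 25.714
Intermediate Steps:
f(n, S) = -9/7 (f(n, S) = -9/(6 + 1) = -9/7)
B(v) = 6
c(s) = 1
Z(Y, k) = -3 + k (Z(Y, k) = k - 3 = -3 + k)
A = -6 (A = -7 + 1 = -6)
A*Z(4, f(-3, 2)) = -6*(-3 - 9/7) = -6*(-30/7) = 180/7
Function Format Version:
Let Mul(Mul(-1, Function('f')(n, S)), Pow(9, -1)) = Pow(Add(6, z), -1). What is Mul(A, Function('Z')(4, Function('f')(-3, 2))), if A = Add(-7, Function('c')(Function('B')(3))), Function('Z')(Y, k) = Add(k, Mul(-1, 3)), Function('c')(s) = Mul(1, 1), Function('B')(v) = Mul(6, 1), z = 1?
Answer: Rational(180, 7) ≈ 25.714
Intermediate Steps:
Function('f')(n, S) = Rational(-9, 7) (Function('f')(n, S) = Mul(-9, Pow(Add(6, 1), -1)) = Mul(-9, Pow(7, -1)) = Mul(-9, Rational(1, 7)) = Rational(-9, 7))
Function('B')(v) = 6
Function('c')(s) = 1
Function('Z')(Y, k) = Add(-3, k) (Function('Z')(Y, k) = Add(k, -3) = Add(-3, k))
A = -6 (A = Add(-7, 1) = -6)
Mul(A, Function('Z')(4, Function('f')(-3, 2))) = Mul(-6, Add(-3, Rational(-9, 7))) = Mul(-6, Rational(-30, 7)) = Rational(180, 7)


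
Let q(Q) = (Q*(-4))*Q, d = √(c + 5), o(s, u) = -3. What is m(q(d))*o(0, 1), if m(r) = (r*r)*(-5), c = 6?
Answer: 29040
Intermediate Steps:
d = √11 (d = √(6 + 5) = √11 ≈ 3.3166)
q(Q) = -4*Q² (q(Q) = (-4*Q)*Q = -4*Q²)
m(r) = -5*r² (m(r) = r²*(-5) = -5*r²)
m(q(d))*o(0, 1) = -5*(-4*(√11)²)²*(-3) = -5*(-4*11)²*(-3) = -5*(-44)²*(-3) = -5*1936*(-3) = -9680*(-3) = 29040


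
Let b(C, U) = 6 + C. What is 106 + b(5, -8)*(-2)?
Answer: 84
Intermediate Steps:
106 + b(5, -8)*(-2) = 106 + (6 + 5)*(-2) = 106 + 11*(-2) = 106 - 22 = 84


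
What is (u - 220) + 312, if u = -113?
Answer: -21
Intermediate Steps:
(u - 220) + 312 = (-113 - 220) + 312 = -333 + 312 = -21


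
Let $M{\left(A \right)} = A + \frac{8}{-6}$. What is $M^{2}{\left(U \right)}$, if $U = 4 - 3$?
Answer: $\frac{1}{9} \approx 0.11111$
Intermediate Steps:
$U = 1$ ($U = 4 - 3 = 1$)
$M{\left(A \right)} = - \frac{4}{3} + A$ ($M{\left(A \right)} = A + 8 \left(- \frac{1}{6}\right) = A - \frac{4}{3} = - \frac{4}{3} + A$)
$M^{2}{\left(U \right)} = \left(- \frac{4}{3} + 1\right)^{2} = \left(- \frac{1}{3}\right)^{2} = \frac{1}{9}$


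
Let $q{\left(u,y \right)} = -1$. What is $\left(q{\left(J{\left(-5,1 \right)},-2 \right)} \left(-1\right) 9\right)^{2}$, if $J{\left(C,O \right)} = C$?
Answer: $81$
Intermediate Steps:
$\left(q{\left(J{\left(-5,1 \right)},-2 \right)} \left(-1\right) 9\right)^{2} = \left(\left(-1\right) \left(-1\right) 9\right)^{2} = \left(1 \cdot 9\right)^{2} = 9^{2} = 81$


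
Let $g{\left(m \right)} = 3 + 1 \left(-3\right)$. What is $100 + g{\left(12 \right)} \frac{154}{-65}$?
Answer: $100$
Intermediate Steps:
$g{\left(m \right)} = 0$ ($g{\left(m \right)} = 3 - 3 = 0$)
$100 + g{\left(12 \right)} \frac{154}{-65} = 100 + 0 \frac{154}{-65} = 100 + 0 \cdot 154 \left(- \frac{1}{65}\right) = 100 + 0 \left(- \frac{154}{65}\right) = 100 + 0 = 100$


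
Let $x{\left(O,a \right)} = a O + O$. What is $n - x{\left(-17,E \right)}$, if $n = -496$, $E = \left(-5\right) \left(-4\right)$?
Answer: $-139$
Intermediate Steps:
$E = 20$
$x{\left(O,a \right)} = O + O a$ ($x{\left(O,a \right)} = O a + O = O + O a$)
$n - x{\left(-17,E \right)} = -496 - - 17 \left(1 + 20\right) = -496 - \left(-17\right) 21 = -496 - -357 = -496 + 357 = -139$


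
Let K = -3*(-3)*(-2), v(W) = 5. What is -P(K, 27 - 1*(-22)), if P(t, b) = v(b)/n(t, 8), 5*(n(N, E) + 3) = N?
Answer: 25/33 ≈ 0.75758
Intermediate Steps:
n(N, E) = -3 + N/5
K = -18 (K = 9*(-2) = -18)
P(t, b) = 5/(-3 + t/5)
-P(K, 27 - 1*(-22)) = -25/(-15 - 18) = -25/(-33) = -25*(-1)/33 = -1*(-25/33) = 25/33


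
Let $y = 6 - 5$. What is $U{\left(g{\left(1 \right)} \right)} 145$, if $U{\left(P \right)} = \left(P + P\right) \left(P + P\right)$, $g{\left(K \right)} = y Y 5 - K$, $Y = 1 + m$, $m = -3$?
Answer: $70180$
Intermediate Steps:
$Y = -2$ ($Y = 1 - 3 = -2$)
$y = 1$ ($y = 6 - 5 = 1$)
$g{\left(K \right)} = -10 - K$ ($g{\left(K \right)} = 1 \left(-2\right) 5 - K = \left(-2\right) 5 - K = -10 - K$)
$U{\left(P \right)} = 4 P^{2}$ ($U{\left(P \right)} = 2 P 2 P = 4 P^{2}$)
$U{\left(g{\left(1 \right)} \right)} 145 = 4 \left(-10 - 1\right)^{2} \cdot 145 = 4 \left(-11\right)^{2} \cdot 145 = 4 \cdot 121 \cdot 145 = 484 \cdot 145 = 70180$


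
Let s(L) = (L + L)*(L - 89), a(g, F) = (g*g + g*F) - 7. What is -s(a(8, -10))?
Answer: -5152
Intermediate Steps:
a(g, F) = -7 + g**2 + F*g (a(g, F) = (g**2 + F*g) - 7 = -7 + g**2 + F*g)
s(L) = 2*L*(-89 + L) (s(L) = (2*L)*(-89 + L) = 2*L*(-89 + L))
-s(a(8, -10)) = -2*(-7 + 8**2 - 10*8)*(-89 + (-7 + 8**2 - 10*8)) = -2*(-7 + 64 - 80)*(-89 + (-7 + 64 - 80)) = -2*(-23)*(-89 - 23) = -2*(-23)*(-112) = -1*5152 = -5152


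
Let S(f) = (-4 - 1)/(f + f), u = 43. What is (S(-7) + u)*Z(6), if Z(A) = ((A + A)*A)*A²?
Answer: 786672/7 ≈ 1.1238e+5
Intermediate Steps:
S(f) = -5/(2*f) (S(f) = -5*1/(2*f) = -5/(2*f))
Z(A) = 2*A⁴ (Z(A) = ((2*A)*A)*A² = (2*A²)*A² = 2*A⁴)
(S(-7) + u)*Z(6) = (-5/2/(-7) + 43)*(2*6⁴) = (-5/2*(-⅐) + 43)*(2*1296) = (5/14 + 43)*2592 = (607/14)*2592 = 786672/7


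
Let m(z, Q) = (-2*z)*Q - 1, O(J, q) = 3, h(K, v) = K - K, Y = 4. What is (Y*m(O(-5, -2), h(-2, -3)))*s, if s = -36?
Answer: 144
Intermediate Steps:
h(K, v) = 0
m(z, Q) = -1 - 2*Q*z (m(z, Q) = -2*Q*z - 1 = -1 - 2*Q*z)
(Y*m(O(-5, -2), h(-2, -3)))*s = (4*(-1 - 2*0*3))*(-36) = (4*(-1 + 0))*(-36) = (4*(-1))*(-36) = -4*(-36) = 144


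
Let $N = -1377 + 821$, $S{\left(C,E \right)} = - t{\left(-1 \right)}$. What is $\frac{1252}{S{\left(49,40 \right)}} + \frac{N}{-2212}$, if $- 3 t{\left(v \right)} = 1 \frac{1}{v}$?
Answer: $- \frac{2076929}{553} \approx -3755.8$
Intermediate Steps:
$t{\left(v \right)} = - \frac{1}{3 v}$ ($t{\left(v \right)} = - \frac{1 \frac{1}{v}}{3} = - \frac{1}{3 v}$)
$S{\left(C,E \right)} = - \frac{1}{3}$ ($S{\left(C,E \right)} = - \frac{-1}{3 \left(-1\right)} = - \frac{\left(-1\right) \left(-1\right)}{3} = \left(-1\right) \frac{1}{3} = - \frac{1}{3}$)
$N = -556$
$\frac{1252}{S{\left(49,40 \right)}} + \frac{N}{-2212} = \frac{1252}{- \frac{1}{3}} - \frac{556}{-2212} = 1252 \left(-3\right) - - \frac{139}{553} = -3756 + \frac{139}{553} = - \frac{2076929}{553}$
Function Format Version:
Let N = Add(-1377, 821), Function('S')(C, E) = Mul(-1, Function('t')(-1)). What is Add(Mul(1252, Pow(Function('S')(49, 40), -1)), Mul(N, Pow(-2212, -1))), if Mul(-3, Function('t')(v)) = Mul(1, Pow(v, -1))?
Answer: Rational(-2076929, 553) ≈ -3755.8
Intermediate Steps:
Function('t')(v) = Mul(Rational(-1, 3), Pow(v, -1)) (Function('t')(v) = Mul(Rational(-1, 3), Mul(1, Pow(v, -1))) = Mul(Rational(-1, 3), Pow(v, -1)))
Function('S')(C, E) = Rational(-1, 3) (Function('S')(C, E) = Mul(-1, Mul(Rational(-1, 3), Pow(-1, -1))) = Mul(-1, Mul(Rational(-1, 3), -1)) = Mul(-1, Rational(1, 3)) = Rational(-1, 3))
N = -556
Add(Mul(1252, Pow(Function('S')(49, 40), -1)), Mul(N, Pow(-2212, -1))) = Add(Mul(1252, Pow(Rational(-1, 3), -1)), Mul(-556, Pow(-2212, -1))) = Add(Mul(1252, -3), Mul(-556, Rational(-1, 2212))) = Add(-3756, Rational(139, 553)) = Rational(-2076929, 553)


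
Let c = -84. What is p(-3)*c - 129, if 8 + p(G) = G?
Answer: 795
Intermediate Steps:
p(G) = -8 + G
p(-3)*c - 129 = (-8 - 3)*(-84) - 129 = -11*(-84) - 129 = 924 - 129 = 795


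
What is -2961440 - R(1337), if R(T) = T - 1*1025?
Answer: -2961752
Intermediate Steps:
R(T) = -1025 + T (R(T) = T - 1025 = -1025 + T)
-2961440 - R(1337) = -2961440 - (-1025 + 1337) = -2961440 - 1*312 = -2961440 - 312 = -2961752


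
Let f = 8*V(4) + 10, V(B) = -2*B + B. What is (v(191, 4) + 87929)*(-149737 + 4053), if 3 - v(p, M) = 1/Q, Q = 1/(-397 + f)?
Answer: -12871327084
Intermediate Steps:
V(B) = -B
f = -22 (f = 8*(-1*4) + 10 = 8*(-4) + 10 = -32 + 10 = -22)
Q = -1/419 (Q = 1/(-397 - 22) = 1/(-419) = -1/419 ≈ -0.0023866)
v(p, M) = 422 (v(p, M) = 3 - 1/(-1/419) = 3 - 1*(-419) = 3 + 419 = 422)
(v(191, 4) + 87929)*(-149737 + 4053) = (422 + 87929)*(-149737 + 4053) = 88351*(-145684) = -12871327084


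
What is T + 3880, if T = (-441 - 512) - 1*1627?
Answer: 1300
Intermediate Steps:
T = -2580 (T = -953 - 1627 = -2580)
T + 3880 = -2580 + 3880 = 1300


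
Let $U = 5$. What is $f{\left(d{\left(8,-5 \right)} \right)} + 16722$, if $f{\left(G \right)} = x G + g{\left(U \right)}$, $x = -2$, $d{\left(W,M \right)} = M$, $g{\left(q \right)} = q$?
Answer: $16737$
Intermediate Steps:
$f{\left(G \right)} = 5 - 2 G$ ($f{\left(G \right)} = - 2 G + 5 = 5 - 2 G$)
$f{\left(d{\left(8,-5 \right)} \right)} + 16722 = \left(5 - -10\right) + 16722 = \left(5 + 10\right) + 16722 = 15 + 16722 = 16737$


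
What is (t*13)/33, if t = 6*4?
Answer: 104/11 ≈ 9.4545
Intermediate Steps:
t = 24
(t*13)/33 = (24*13)/33 = 312*(1/33) = 104/11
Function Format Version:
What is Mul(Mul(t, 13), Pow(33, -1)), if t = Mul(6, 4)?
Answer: Rational(104, 11) ≈ 9.4545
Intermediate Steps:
t = 24
Mul(Mul(t, 13), Pow(33, -1)) = Mul(Mul(24, 13), Pow(33, -1)) = Mul(312, Rational(1, 33)) = Rational(104, 11)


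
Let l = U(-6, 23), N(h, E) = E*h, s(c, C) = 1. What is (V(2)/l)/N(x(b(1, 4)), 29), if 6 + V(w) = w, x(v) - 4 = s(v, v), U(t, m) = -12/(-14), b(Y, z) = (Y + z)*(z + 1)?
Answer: -14/435 ≈ -0.032184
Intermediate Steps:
b(Y, z) = (1 + z)*(Y + z) (b(Y, z) = (Y + z)*(1 + z) = (1 + z)*(Y + z))
U(t, m) = 6/7 (U(t, m) = -12*(-1/14) = 6/7)
x(v) = 5 (x(v) = 4 + 1 = 5)
V(w) = -6 + w
l = 6/7 ≈ 0.85714
(V(2)/l)/N(x(b(1, 4)), 29) = ((-6 + 2)/(6/7))/((29*5)) = -4*7/6/145 = -14/3*1/145 = -14/435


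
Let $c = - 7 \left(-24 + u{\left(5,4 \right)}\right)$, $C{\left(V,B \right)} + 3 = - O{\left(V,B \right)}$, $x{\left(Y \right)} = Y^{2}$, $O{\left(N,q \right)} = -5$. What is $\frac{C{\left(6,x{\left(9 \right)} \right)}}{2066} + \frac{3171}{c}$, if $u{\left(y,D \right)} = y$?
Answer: $\frac{467968}{19627} \approx 23.843$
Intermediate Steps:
$C{\left(V,B \right)} = 2$ ($C{\left(V,B \right)} = -3 - -5 = -3 + 5 = 2$)
$c = 133$ ($c = - 7 \left(-24 + 5\right) = \left(-7\right) \left(-19\right) = 133$)
$\frac{C{\left(6,x{\left(9 \right)} \right)}}{2066} + \frac{3171}{c} = \frac{2}{2066} + \frac{3171}{133} = 2 \cdot \frac{1}{2066} + 3171 \cdot \frac{1}{133} = \frac{1}{1033} + \frac{453}{19} = \frac{467968}{19627}$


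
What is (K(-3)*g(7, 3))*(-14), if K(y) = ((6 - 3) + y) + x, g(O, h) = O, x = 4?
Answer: -392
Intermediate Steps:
K(y) = 7 + y (K(y) = ((6 - 3) + y) + 4 = (3 + y) + 4 = 7 + y)
(K(-3)*g(7, 3))*(-14) = ((7 - 3)*7)*(-14) = (4*7)*(-14) = 28*(-14) = -392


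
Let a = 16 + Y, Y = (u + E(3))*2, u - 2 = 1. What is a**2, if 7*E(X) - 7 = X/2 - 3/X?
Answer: 28561/49 ≈ 582.88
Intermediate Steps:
u = 3 (u = 2 + 1 = 3)
E(X) = 1 - 3/(7*X) + X/14 (E(X) = 1 + (X/2 - 3/X)/7 = 1 + (-3/(7*X) + X/14) = 1 - 3/(7*X) + X/14)
Y = 57/7 (Y = (3 + (1/14)*(-6 + 3*(14 + 3))/3)*2 = (3 + (1/14)*(1/3)*(-6 + 3*17))*2 = (3 + (1/14)*(1/3)*(-6 + 51))*2 = (3 + (1/14)*(1/3)*45)*2 = (3 + 15/14)*2 = (57/14)*2 = 57/7 ≈ 8.1429)
a = 169/7 (a = 16 + 57/7 = 169/7 ≈ 24.143)
a**2 = (169/7)**2 = 28561/49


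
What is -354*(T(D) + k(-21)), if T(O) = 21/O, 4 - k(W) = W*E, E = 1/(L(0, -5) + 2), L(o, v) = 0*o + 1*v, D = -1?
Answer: 8496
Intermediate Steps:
L(o, v) = v (L(o, v) = 0 + v = v)
E = -⅓ (E = 1/(-5 + 2) = 1/(-3) = -⅓ ≈ -0.33333)
k(W) = 4 + W/3 (k(W) = 4 - W*(-1)/3 = 4 - (-1)*W/3 = 4 + W/3)
-354*(T(D) + k(-21)) = -354*(21/(-1) + (4 + (⅓)*(-21))) = -354*(21*(-1) + (4 - 7)) = -354*(-21 - 3) = -354*(-24) = 8496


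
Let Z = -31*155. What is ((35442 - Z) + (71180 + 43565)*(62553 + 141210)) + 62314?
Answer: 23380887996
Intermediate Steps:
Z = -4805
((35442 - Z) + (71180 + 43565)*(62553 + 141210)) + 62314 = ((35442 - 1*(-4805)) + (71180 + 43565)*(62553 + 141210)) + 62314 = ((35442 + 4805) + 114745*203763) + 62314 = (40247 + 23380785435) + 62314 = 23380825682 + 62314 = 23380887996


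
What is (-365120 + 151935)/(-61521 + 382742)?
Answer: -213185/321221 ≈ -0.66367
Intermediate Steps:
(-365120 + 151935)/(-61521 + 382742) = -213185/321221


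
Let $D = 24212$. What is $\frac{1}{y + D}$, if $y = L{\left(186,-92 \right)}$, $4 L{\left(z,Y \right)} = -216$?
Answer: $\frac{1}{24158} \approx 4.1394 \cdot 10^{-5}$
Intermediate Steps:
$L{\left(z,Y \right)} = -54$ ($L{\left(z,Y \right)} = \frac{1}{4} \left(-216\right) = -54$)
$y = -54$
$\frac{1}{y + D} = \frac{1}{-54 + 24212} = \frac{1}{24158}$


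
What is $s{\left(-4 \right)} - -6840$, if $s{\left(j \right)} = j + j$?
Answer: $6832$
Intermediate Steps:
$s{\left(j \right)} = 2 j$
$s{\left(-4 \right)} - -6840 = 2 \left(-4\right) - -6840 = -8 + 6840 = 6832$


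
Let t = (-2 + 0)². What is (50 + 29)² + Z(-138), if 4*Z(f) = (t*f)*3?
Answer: 5827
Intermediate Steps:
t = 4 (t = (-2)² = 4)
Z(f) = 3*f (Z(f) = ((4*f)*3)/4 = (12*f)/4 = 3*f)
(50 + 29)² + Z(-138) = (50 + 29)² + 3*(-138) = 79² - 414 = 6241 - 414 = 5827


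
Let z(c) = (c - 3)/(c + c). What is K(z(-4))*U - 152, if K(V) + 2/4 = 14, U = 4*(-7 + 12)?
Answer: 118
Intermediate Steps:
z(c) = (-3 + c)/(2*c) (z(c) = (-3 + c)/((2*c)) = (-3 + c)*(1/(2*c)) = (-3 + c)/(2*c))
U = 20 (U = 4*5 = 20)
K(V) = 27/2 (K(V) = -1/2 + 14 = 27/2)
K(z(-4))*U - 152 = (27/2)*20 - 152 = 270 - 152 = 118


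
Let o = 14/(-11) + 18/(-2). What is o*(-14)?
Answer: 1582/11 ≈ 143.82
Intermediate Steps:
o = -113/11 (o = 14*(-1/11) + 18*(-½) = -14/11 - 9 = -113/11 ≈ -10.273)
o*(-14) = -113/11*(-14) = 1582/11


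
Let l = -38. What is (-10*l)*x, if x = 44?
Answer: 16720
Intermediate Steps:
(-10*l)*x = -10*(-38)*44 = 380*44 = 16720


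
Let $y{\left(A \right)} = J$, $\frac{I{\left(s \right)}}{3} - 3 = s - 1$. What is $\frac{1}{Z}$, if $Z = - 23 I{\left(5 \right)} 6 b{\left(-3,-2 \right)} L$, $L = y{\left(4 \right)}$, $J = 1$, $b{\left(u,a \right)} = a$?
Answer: $\frac{1}{5796} \approx 0.00017253$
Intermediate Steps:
$I{\left(s \right)} = 6 + 3 s$ ($I{\left(s \right)} = 9 + 3 \left(s - 1\right) = 9 + 3 \left(-1 + s\right) = 9 + \left(-3 + 3 s\right) = 6 + 3 s$)
$y{\left(A \right)} = 1$
$L = 1$
$Z = 5796$ ($Z = - 23 \left(6 + 3 \cdot 5\right) 6 \left(-2\right) 1 = - 23 \left(6 + 15\right) 6 \left(-2\right) 1 = - 23 \cdot 21 \cdot 6 \left(-2\right) 1 = - 23 \cdot 126 \left(-2\right) 1 = \left(-23\right) \left(-252\right) 1 = 5796 \cdot 1 = 5796$)
$\frac{1}{Z} = \frac{1}{5796}$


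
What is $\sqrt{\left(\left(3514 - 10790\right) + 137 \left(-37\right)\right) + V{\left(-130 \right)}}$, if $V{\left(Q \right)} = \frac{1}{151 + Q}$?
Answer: $\frac{2 i \sqrt{1361031}}{21} \approx 111.11 i$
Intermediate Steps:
$\sqrt{\left(\left(3514 - 10790\right) + 137 \left(-37\right)\right) + V{\left(-130 \right)}} = \sqrt{\left(\left(3514 - 10790\right) + 137 \left(-37\right)\right) + \frac{1}{151 - 130}} = \sqrt{\left(-7276 - 5069\right) + \frac{1}{21}} = \sqrt{-12345 + \frac{1}{21}} = \sqrt{- \frac{259244}{21}} = \frac{2 i \sqrt{1361031}}{21}$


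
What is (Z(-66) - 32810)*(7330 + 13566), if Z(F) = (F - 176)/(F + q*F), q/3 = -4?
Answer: -2056814176/3 ≈ -6.8560e+8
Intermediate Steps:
q = -12 (q = 3*(-4) = -12)
Z(F) = -(-176 + F)/(11*F) (Z(F) = (F - 176)/(F - 12*F) = (-176 + F)/((-11*F)) = (-176 + F)*(-1/(11*F)) = -(-176 + F)/(11*F))
(Z(-66) - 32810)*(7330 + 13566) = ((1/11)*(176 - 1*(-66))/(-66) - 32810)*(7330 + 13566) = ((1/11)*(-1/66)*(176 + 66) - 32810)*20896 = ((1/11)*(-1/66)*242 - 32810)*20896 = (-⅓ - 32810)*20896 = -98431/3*20896 = -2056814176/3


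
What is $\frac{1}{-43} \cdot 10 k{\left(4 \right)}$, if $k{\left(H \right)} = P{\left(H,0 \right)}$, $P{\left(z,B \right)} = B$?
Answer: $0$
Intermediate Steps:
$k{\left(H \right)} = 0$
$\frac{1}{-43} \cdot 10 k{\left(4 \right)} = \frac{1}{-43} \cdot 10 \cdot 0 = \left(- \frac{1}{43}\right) 10 \cdot 0 = \left(- \frac{10}{43}\right) 0 = 0$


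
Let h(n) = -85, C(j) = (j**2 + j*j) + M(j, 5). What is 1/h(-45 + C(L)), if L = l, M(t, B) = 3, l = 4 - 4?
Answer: -1/85 ≈ -0.011765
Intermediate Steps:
l = 0
L = 0
C(j) = 3 + 2*j**2 (C(j) = (j**2 + j*j) + 3 = (j**2 + j**2) + 3 = 2*j**2 + 3 = 3 + 2*j**2)
1/h(-45 + C(L)) = 1/(-85) = -1/85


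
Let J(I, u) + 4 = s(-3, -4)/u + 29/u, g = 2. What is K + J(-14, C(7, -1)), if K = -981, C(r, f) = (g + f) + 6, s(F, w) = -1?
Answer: -981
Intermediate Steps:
C(r, f) = 8 + f (C(r, f) = (2 + f) + 6 = 8 + f)
J(I, u) = -4 + 28/u (J(I, u) = -4 + (-1/u + 29/u) = -4 + 28/u)
K + J(-14, C(7, -1)) = -981 + (-4 + 28/(8 - 1)) = -981 + (-4 + 28/7) = -981 + (-4 + 28*(⅐)) = -981 + (-4 + 4) = -981 + 0 = -981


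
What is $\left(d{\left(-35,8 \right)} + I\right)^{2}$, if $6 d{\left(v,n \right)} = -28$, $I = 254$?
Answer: $\frac{559504}{9} \approx 62167.0$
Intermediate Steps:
$d{\left(v,n \right)} = - \frac{14}{3}$ ($d{\left(v,n \right)} = \frac{1}{6} \left(-28\right) = - \frac{14}{3}$)
$\left(d{\left(-35,8 \right)} + I\right)^{2} = \left(- \frac{14}{3} + 254\right)^{2} = \left(\frac{748}{3}\right)^{2} = \frac{559504}{9}$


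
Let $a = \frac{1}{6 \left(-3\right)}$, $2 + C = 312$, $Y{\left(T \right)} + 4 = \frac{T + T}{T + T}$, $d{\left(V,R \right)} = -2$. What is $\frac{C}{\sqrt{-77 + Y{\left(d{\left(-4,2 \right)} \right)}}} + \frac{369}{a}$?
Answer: $-6642 - \frac{31 i \sqrt{5}}{2} \approx -6642.0 - 34.659 i$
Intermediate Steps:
$Y{\left(T \right)} = -3$ ($Y{\left(T \right)} = -4 + \frac{T + T}{T + T} = -4 + \frac{2 T}{2 T} = -4 + 2 T \frac{1}{2 T} = -4 + 1 = -3$)
$C = 310$ ($C = -2 + 312 = 310$)
$a = - \frac{1}{18}$ ($a = \frac{1}{-18} = - \frac{1}{18} \approx -0.055556$)
$\frac{C}{\sqrt{-77 + Y{\left(d{\left(-4,2 \right)} \right)}}} + \frac{369}{a} = \frac{310}{\sqrt{-77 - 3}} + \frac{369}{- \frac{1}{18}} = \frac{310}{\sqrt{-80}} + 369 \left(-18\right) = \frac{310}{4 i \sqrt{5}} - 6642 = 310 \left(- \frac{i \sqrt{5}}{20}\right) - 6642 = - \frac{31 i \sqrt{5}}{2} - 6642 = -6642 - \frac{31 i \sqrt{5}}{2}$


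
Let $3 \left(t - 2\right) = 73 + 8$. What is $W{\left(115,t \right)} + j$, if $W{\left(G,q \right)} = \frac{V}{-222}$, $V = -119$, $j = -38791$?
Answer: $- \frac{8611483}{222} \approx -38790.0$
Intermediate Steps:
$t = 29$ ($t = 2 + \frac{73 + 8}{3} = 2 + \frac{1}{3} \cdot 81 = 2 + 27 = 29$)
$W{\left(G,q \right)} = \frac{119}{222}$ ($W{\left(G,q \right)} = - \frac{119}{-222} = \left(-119\right) \left(- \frac{1}{222}\right) = \frac{119}{222}$)
$W{\left(115,t \right)} + j = \frac{119}{222} - 38791 = - \frac{8611483}{222}$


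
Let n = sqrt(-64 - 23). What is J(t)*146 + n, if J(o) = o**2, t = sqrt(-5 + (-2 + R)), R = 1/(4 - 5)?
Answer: -1168 + I*sqrt(87) ≈ -1168.0 + 9.3274*I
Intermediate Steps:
R = -1 (R = 1/(-1) = -1)
n = I*sqrt(87) (n = sqrt(-87) = I*sqrt(87) ≈ 9.3274*I)
t = 2*I*sqrt(2) (t = sqrt(-5 + (-2 - 1)) = sqrt(-5 - 3) = sqrt(-8) = 2*I*sqrt(2) ≈ 2.8284*I)
J(t)*146 + n = (2*I*sqrt(2))**2*146 + I*sqrt(87) = -8*146 + I*sqrt(87) = -1168 + I*sqrt(87)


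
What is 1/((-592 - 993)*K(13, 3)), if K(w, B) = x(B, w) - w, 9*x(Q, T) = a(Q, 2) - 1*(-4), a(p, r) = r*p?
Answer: 9/169595 ≈ 5.3068e-5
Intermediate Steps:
a(p, r) = p*r
x(Q, T) = 4/9 + 2*Q/9 (x(Q, T) = (Q*2 - 1*(-4))/9 = (2*Q + 4)/9 = (4 + 2*Q)/9 = 4/9 + 2*Q/9)
K(w, B) = 4/9 - w + 2*B/9 (K(w, B) = (4/9 + 2*B/9) - w = 4/9 - w + 2*B/9)
1/((-592 - 993)*K(13, 3)) = 1/((-592 - 993)*(4/9 - 1*13 + (2/9)*3)) = 1/((-1585)*(4/9 - 13 + ⅔)) = -1/(1585*(-107/9)) = -1/1585*(-9/107) = 9/169595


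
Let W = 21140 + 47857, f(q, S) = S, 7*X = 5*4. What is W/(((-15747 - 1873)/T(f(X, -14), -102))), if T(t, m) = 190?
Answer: -1310943/1762 ≈ -744.01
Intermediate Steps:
X = 20/7 (X = (5*4)/7 = (1/7)*20 = 20/7 ≈ 2.8571)
W = 68997
W/(((-15747 - 1873)/T(f(X, -14), -102))) = 68997/(((-15747 - 1873)/190)) = 68997/((-17620*1/190)) = 68997/(-1762/19) = 68997*(-19/1762) = -1310943/1762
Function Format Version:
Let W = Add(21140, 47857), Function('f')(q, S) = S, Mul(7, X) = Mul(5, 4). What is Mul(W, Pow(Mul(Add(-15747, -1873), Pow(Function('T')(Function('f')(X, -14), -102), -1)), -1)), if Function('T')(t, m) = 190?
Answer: Rational(-1310943, 1762) ≈ -744.01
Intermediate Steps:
X = Rational(20, 7) (X = Mul(Rational(1, 7), Mul(5, 4)) = Mul(Rational(1, 7), 20) = Rational(20, 7) ≈ 2.8571)
W = 68997
Mul(W, Pow(Mul(Add(-15747, -1873), Pow(Function('T')(Function('f')(X, -14), -102), -1)), -1)) = Mul(68997, Pow(Mul(Add(-15747, -1873), Pow(190, -1)), -1)) = Mul(68997, Pow(Mul(-17620, Rational(1, 190)), -1)) = Mul(68997, Pow(Rational(-1762, 19), -1)) = Mul(68997, Rational(-19, 1762)) = Rational(-1310943, 1762)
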